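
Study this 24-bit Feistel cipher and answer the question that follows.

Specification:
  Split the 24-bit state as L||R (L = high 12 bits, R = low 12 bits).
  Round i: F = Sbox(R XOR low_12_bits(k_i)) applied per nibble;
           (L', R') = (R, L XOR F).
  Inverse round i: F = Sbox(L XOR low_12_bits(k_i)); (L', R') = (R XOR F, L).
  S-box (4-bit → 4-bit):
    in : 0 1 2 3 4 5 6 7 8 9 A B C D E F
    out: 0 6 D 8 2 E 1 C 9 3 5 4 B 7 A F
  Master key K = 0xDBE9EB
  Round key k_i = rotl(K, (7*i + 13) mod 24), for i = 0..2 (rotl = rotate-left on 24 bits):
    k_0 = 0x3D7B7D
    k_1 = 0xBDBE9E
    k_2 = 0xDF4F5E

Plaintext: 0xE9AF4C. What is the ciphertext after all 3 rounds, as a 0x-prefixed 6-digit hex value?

s_0 = plaintext = 0xE9AF4C
s_1 = Round(s_0, k_0) = 0xF4CC1C
s_2 = Round(s_1, k_1) = 0xC1C2D1
s_3 = Round(s_2, k_2) = 0x2D1B83

0x2D1B83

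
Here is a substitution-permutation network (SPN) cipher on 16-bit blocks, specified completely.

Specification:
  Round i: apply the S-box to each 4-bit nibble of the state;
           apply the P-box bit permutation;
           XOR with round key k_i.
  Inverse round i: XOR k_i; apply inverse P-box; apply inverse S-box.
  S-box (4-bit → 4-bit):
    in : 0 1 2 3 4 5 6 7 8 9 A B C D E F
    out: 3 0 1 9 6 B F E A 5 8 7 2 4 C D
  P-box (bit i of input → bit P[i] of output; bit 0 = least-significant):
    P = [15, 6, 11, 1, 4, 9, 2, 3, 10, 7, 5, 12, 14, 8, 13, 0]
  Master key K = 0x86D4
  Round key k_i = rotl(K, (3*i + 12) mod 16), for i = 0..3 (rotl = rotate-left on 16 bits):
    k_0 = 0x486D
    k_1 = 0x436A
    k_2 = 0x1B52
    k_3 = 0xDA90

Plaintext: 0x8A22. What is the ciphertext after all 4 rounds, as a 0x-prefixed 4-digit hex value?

s_0 = plaintext = 0x8A22
s_1 = Round(s_0, k_0) = 0xD97C
s_2 = Round(s_1, k_1) = 0x6506
s_3 = Round(s_2, k_2) = 0xE481
s_4 = Round(s_3, k_3) = 0xF839

0xF839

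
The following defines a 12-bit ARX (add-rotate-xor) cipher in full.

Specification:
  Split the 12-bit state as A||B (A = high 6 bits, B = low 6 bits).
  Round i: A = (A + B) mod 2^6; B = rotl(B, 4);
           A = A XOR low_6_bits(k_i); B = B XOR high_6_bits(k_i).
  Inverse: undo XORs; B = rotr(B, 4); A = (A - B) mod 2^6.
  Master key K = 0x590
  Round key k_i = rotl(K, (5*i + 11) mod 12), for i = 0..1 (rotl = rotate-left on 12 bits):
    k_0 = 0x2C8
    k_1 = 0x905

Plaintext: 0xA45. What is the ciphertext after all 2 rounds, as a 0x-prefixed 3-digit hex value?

s_0 = plaintext = 0xA45
s_1 = Round(s_0, k_0) = 0x99A
s_2 = Round(s_1, k_1) = 0x142

0x142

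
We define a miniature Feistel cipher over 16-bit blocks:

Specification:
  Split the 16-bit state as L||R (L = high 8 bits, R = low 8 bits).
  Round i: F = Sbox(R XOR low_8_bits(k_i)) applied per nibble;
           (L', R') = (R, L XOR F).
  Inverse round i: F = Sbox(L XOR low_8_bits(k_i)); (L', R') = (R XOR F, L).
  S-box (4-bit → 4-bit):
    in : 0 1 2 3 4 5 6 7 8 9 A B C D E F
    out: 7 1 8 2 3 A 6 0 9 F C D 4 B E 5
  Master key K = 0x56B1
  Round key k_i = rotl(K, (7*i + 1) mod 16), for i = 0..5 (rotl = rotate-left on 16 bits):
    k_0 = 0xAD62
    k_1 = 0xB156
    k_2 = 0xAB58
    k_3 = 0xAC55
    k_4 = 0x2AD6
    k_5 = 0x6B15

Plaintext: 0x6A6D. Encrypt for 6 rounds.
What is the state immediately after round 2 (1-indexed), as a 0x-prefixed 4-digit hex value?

s_0 = plaintext = 0x6A6D
s_1 = Round(s_0, k_0) = 0x6D1F
s_2 = Round(s_1, k_1) = 0x1F52
s_3 = Round(s_2, k_2) = 0x5263
s_4 = Round(s_3, k_3) = 0x6374
s_5 = Round(s_4, k_4) = 0x74AB
s_6 = Round(s_5, k_5) = 0xABAA

0x1F52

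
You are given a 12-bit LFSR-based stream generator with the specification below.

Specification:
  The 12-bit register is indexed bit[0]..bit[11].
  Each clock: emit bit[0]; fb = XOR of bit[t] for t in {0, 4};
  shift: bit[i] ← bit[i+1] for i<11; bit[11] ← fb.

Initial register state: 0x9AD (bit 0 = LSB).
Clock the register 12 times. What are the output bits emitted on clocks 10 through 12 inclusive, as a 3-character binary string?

001

reg_0 = 0x9AD
clock 1: out=1, reg = 0xCD6
clock 2: out=0, reg = 0xE6B
clock 3: out=1, reg = 0xF35
clock 4: out=1, reg = 0x79A
clock 5: out=0, reg = 0xBCD
clock 6: out=1, reg = 0xDE6
clock 7: out=0, reg = 0x6F3
clock 8: out=1, reg = 0x379
clock 9: out=1, reg = 0x1BC
clock 10: out=0, reg = 0x8DE
clock 11: out=0, reg = 0xC6F
clock 12: out=1, reg = 0xE37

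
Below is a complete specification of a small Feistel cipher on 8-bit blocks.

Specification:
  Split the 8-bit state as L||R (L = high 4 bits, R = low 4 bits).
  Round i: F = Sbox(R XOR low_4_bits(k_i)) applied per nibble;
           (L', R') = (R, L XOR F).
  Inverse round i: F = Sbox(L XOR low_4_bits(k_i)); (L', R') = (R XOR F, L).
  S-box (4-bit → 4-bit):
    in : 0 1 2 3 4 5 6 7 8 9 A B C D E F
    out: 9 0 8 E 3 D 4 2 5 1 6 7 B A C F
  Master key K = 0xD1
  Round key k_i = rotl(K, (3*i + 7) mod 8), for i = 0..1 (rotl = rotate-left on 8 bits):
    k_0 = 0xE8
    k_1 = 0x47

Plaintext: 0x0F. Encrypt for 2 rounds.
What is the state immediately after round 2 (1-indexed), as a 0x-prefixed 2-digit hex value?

0x22

s_0 = plaintext = 0x0F
s_1 = Round(s_0, k_0) = 0xF2
s_2 = Round(s_1, k_1) = 0x22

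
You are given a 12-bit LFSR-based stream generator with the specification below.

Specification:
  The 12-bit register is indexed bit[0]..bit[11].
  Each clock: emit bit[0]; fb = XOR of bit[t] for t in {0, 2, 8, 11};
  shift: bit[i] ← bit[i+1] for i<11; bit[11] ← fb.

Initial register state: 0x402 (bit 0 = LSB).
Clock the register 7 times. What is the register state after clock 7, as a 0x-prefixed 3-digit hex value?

reg_0 = 0x402
clock 1: out=0, reg = 0x201
clock 2: out=1, reg = 0x900
clock 3: out=0, reg = 0x480
clock 4: out=0, reg = 0x240
clock 5: out=0, reg = 0x120
clock 6: out=0, reg = 0x890
clock 7: out=0, reg = 0xC48

0xC48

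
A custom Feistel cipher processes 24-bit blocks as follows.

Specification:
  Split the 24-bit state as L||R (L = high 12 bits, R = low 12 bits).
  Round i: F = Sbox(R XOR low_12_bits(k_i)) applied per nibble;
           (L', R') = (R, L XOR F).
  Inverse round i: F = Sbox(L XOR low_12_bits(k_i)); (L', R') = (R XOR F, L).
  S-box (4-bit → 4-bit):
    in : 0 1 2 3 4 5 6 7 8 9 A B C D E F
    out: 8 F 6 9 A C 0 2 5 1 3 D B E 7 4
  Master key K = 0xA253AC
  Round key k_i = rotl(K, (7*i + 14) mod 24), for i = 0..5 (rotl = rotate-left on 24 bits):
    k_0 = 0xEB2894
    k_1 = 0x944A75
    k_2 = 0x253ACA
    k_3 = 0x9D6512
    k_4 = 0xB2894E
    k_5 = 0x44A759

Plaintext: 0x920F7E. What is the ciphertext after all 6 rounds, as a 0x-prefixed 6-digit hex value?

0xAB7054

s_0 = plaintext = 0x920F7E
s_1 = Round(s_0, k_0) = 0xF7EB53
s_2 = Round(s_1, k_1) = 0xB5301E
s_3 = Round(s_2, k_2) = 0x01E8B9
s_4 = Round(s_3, k_3) = 0x8B9E23
s_5 = Round(s_4, k_4) = 0xE23AB7
s_6 = Round(s_5, k_5) = 0xAB7054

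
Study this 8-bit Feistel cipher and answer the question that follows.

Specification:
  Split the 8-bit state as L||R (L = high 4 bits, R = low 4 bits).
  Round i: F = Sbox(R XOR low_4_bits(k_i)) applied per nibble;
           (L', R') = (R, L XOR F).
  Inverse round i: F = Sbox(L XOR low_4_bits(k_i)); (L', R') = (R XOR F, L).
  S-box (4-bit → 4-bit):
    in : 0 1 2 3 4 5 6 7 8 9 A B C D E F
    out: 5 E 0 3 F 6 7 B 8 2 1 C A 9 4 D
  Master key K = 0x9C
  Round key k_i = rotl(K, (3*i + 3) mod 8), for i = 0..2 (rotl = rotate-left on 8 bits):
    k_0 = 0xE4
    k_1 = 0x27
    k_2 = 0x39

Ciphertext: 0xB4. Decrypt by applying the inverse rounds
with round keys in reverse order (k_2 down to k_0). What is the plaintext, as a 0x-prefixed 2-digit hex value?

s_0 = ciphertext = 0xB4
s_1 = InvRound(s_0, k_2) = 0x4B
s_2 = InvRound(s_1, k_1) = 0x84
s_3 = InvRound(s_2, k_0) = 0xE8

0xE8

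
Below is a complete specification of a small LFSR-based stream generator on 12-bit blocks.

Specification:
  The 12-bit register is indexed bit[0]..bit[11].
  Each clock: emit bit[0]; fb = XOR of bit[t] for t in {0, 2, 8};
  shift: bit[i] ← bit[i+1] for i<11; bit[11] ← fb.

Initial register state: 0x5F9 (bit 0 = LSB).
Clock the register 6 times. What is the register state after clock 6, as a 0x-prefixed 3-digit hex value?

reg_0 = 0x5F9
clock 1: out=1, reg = 0x2FC
clock 2: out=0, reg = 0x97E
clock 3: out=0, reg = 0x4BF
clock 4: out=1, reg = 0x25F
clock 5: out=1, reg = 0x12F
clock 6: out=1, reg = 0x897

0x897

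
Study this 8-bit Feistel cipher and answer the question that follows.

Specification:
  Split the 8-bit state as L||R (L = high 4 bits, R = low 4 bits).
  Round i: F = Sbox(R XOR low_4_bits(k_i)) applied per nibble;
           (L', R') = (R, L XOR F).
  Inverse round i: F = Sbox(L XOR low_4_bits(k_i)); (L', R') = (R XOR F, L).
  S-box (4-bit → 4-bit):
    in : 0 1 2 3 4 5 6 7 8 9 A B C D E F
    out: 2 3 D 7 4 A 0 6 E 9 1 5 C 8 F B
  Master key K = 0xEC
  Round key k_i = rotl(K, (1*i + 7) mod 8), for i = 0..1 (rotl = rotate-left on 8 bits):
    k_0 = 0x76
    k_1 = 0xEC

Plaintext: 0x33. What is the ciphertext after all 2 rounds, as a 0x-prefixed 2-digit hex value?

0x99

s_0 = plaintext = 0x33
s_1 = Round(s_0, k_0) = 0x39
s_2 = Round(s_1, k_1) = 0x99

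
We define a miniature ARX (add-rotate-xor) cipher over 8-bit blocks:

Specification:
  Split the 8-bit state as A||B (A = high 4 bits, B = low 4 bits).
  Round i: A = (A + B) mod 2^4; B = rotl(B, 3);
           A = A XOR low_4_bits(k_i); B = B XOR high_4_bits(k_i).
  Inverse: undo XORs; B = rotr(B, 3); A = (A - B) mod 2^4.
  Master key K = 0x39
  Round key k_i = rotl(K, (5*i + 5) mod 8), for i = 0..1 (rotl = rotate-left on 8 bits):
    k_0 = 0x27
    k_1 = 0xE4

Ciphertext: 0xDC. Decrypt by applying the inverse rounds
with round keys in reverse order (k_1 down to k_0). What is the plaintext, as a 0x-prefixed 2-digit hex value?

s_0 = ciphertext = 0xDC
s_1 = InvRound(s_0, k_1) = 0x54
s_2 = InvRound(s_1, k_0) = 0x6C

0x6C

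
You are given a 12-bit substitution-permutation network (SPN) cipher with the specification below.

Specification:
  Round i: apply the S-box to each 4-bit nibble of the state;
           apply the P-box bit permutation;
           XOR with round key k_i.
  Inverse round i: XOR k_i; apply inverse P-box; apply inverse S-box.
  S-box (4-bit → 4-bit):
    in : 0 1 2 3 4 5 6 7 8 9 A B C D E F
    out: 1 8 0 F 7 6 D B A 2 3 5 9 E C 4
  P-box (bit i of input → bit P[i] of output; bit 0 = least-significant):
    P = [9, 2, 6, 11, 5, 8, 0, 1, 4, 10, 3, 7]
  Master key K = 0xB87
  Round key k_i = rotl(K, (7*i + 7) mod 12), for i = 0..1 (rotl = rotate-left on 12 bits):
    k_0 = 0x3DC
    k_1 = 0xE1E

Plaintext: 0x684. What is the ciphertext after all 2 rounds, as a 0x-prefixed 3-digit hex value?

0xE2E

s_0 = plaintext = 0x684
s_1 = Round(s_0, k_0) = 0x002
s_2 = Round(s_1, k_1) = 0xE2E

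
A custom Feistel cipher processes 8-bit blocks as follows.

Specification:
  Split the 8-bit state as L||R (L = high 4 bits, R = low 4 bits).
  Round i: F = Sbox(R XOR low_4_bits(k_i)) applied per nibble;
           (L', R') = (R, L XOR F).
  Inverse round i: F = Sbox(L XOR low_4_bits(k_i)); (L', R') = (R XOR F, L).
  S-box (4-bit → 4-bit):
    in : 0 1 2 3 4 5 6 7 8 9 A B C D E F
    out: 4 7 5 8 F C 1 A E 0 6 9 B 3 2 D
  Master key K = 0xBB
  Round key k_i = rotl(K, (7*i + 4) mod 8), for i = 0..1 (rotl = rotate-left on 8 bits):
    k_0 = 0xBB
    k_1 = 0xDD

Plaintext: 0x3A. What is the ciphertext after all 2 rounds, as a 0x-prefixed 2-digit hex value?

0x4A

s_0 = plaintext = 0x3A
s_1 = Round(s_0, k_0) = 0xA4
s_2 = Round(s_1, k_1) = 0x4A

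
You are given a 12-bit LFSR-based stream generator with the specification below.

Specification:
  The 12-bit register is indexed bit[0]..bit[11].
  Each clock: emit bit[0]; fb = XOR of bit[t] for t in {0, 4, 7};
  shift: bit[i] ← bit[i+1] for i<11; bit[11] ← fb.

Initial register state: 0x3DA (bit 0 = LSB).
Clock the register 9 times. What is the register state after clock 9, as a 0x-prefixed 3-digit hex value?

0xF01

reg_0 = 0x3DA
clock 1: out=0, reg = 0x1ED
clock 2: out=1, reg = 0x0F6
clock 3: out=0, reg = 0x07B
clock 4: out=1, reg = 0x03D
clock 5: out=1, reg = 0x01E
clock 6: out=0, reg = 0x80F
clock 7: out=1, reg = 0xC07
clock 8: out=1, reg = 0xE03
clock 9: out=1, reg = 0xF01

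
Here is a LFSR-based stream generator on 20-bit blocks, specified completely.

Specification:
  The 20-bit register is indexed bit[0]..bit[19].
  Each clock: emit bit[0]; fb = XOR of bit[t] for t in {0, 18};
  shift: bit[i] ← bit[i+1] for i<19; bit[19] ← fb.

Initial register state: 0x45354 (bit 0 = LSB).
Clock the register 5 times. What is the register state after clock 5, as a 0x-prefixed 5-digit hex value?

reg_0 = 0x45354
clock 1: out=0, reg = 0xA29AA
clock 2: out=0, reg = 0x514D5
clock 3: out=1, reg = 0x28A6A
clock 4: out=0, reg = 0x14535
clock 5: out=1, reg = 0x8A29A

0x8A29A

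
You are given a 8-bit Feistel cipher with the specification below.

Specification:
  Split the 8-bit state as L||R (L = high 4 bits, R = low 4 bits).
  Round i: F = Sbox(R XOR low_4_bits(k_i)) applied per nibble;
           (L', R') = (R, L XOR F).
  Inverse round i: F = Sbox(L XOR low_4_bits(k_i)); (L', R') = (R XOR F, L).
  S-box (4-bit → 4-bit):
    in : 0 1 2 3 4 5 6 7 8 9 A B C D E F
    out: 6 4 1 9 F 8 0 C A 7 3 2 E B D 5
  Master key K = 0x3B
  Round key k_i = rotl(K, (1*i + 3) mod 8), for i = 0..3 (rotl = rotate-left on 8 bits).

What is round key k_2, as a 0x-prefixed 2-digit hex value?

K = 0x3B
k_0 = rotl(K, (1*0+3) mod 8) = rotl(K, 3) = 0xD9
k_1 = rotl(K, (1*1+3) mod 8) = rotl(K, 4) = 0xB3
k_2 = rotl(K, (1*2+3) mod 8) = rotl(K, 5) = 0x67

0x67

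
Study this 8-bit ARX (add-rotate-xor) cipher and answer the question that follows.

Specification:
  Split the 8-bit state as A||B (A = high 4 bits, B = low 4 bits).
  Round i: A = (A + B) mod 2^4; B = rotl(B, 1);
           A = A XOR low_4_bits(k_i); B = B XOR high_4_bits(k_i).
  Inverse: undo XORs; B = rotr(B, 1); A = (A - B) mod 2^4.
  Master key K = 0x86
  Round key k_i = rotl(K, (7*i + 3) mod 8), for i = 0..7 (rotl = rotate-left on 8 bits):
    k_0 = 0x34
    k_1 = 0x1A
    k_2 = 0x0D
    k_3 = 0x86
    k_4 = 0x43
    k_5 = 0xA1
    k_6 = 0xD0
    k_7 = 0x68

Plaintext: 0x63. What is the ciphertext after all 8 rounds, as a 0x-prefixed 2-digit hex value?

s_0 = plaintext = 0x63
s_1 = Round(s_0, k_0) = 0xD5
s_2 = Round(s_1, k_1) = 0x8B
s_3 = Round(s_2, k_2) = 0xE7
s_4 = Round(s_3, k_3) = 0x36
s_5 = Round(s_4, k_4) = 0xA8
s_6 = Round(s_5, k_5) = 0x3B
s_7 = Round(s_6, k_6) = 0xEA
s_8 = Round(s_7, k_7) = 0x03

0x03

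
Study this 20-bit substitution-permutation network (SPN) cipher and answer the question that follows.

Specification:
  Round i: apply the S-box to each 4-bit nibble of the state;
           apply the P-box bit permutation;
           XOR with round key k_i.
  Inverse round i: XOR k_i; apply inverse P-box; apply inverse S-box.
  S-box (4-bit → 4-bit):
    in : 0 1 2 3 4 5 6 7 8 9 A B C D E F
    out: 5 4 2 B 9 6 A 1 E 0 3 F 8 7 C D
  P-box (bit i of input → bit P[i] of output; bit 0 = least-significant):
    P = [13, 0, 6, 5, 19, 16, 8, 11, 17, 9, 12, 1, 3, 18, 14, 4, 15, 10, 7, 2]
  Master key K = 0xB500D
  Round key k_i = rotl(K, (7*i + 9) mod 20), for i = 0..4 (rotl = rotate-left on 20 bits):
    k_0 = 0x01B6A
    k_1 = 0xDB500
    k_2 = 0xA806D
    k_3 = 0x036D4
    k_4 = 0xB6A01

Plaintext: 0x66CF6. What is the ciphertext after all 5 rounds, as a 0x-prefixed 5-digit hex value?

0xFB547

s_0 = plaintext = 0x66CF6
s_1 = Round(s_0, k_0) = 0xC165D
s_2 = Round(s_1, k_1) = 0xCD647
s_3 = Round(s_2, k_2) = 0x6EA63
s_4 = Round(s_3, k_3) = 0x358E1
s_5 = Round(s_4, k_4) = 0xFB547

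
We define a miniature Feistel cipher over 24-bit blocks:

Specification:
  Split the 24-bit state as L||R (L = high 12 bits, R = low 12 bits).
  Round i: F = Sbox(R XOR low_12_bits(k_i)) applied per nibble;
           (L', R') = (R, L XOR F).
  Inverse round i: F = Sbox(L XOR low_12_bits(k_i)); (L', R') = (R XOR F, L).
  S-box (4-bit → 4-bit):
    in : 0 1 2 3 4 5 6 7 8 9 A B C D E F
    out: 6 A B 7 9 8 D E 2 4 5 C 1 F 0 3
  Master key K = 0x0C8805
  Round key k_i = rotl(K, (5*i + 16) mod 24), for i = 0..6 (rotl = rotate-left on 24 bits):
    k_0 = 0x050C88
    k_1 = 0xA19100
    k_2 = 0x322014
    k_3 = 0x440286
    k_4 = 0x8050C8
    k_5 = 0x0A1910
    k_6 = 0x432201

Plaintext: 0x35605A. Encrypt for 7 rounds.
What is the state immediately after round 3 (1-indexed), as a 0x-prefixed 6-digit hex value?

0x705C07

s_0 = plaintext = 0x35605A
s_1 = Round(s_0, k_0) = 0x05A2AD
s_2 = Round(s_1, k_1) = 0x2AD705
s_3 = Round(s_2, k_2) = 0x705C07
s_4 = Round(s_3, k_3) = 0xC0772F
s_5 = Round(s_4, k_4) = 0x72F209
s_6 = Round(s_5, k_5) = 0x209B8B
s_7 = Round(s_6, k_6) = 0xB8B62C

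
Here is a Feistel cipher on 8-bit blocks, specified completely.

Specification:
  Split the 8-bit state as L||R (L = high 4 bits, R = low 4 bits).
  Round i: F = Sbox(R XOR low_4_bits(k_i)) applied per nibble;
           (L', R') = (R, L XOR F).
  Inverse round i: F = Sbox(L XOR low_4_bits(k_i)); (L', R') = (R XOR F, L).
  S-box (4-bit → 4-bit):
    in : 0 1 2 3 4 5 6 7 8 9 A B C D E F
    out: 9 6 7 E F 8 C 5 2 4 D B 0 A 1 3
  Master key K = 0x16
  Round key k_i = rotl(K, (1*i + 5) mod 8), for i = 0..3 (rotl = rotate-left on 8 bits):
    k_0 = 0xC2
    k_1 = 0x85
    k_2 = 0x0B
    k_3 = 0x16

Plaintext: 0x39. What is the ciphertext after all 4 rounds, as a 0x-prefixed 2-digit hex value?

0xA3

s_0 = plaintext = 0x39
s_1 = Round(s_0, k_0) = 0x98
s_2 = Round(s_1, k_1) = 0x83
s_3 = Round(s_2, k_2) = 0x3A
s_4 = Round(s_3, k_3) = 0xA3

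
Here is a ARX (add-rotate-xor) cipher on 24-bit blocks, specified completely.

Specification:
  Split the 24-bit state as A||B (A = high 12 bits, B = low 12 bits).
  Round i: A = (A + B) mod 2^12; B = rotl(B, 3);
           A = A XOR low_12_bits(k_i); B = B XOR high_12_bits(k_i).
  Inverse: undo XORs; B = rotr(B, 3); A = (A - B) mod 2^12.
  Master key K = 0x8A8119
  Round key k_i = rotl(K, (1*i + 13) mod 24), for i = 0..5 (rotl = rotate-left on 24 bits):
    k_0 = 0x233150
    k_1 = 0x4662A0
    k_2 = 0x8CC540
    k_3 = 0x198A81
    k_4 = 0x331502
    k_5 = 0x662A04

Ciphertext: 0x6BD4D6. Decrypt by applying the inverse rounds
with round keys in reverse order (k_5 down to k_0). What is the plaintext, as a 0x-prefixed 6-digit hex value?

s_0 = ciphertext = 0x6BD4D6
s_1 = InvRound(s_0, k_5) = 0x463856
s_2 = InvRound(s_1, k_4) = 0x1F5F6C
s_3 = InvRound(s_2, k_3) = 0x1969DE
s_4 = InvRound(s_3, k_2) = 0x0B4422
s_5 = InvRound(s_4, k_1) = 0xA0C808
s_6 = InvRound(s_5, k_0) = 0x415747

0x415747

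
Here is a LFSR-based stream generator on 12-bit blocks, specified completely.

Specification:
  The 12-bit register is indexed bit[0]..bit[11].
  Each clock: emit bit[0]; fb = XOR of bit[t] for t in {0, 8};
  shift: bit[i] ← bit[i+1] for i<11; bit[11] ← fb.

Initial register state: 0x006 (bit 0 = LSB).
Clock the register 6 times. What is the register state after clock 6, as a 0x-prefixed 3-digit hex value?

reg_0 = 0x006
clock 1: out=0, reg = 0x003
clock 2: out=1, reg = 0x801
clock 3: out=1, reg = 0xC00
clock 4: out=0, reg = 0x600
clock 5: out=0, reg = 0x300
clock 6: out=0, reg = 0x980

0x980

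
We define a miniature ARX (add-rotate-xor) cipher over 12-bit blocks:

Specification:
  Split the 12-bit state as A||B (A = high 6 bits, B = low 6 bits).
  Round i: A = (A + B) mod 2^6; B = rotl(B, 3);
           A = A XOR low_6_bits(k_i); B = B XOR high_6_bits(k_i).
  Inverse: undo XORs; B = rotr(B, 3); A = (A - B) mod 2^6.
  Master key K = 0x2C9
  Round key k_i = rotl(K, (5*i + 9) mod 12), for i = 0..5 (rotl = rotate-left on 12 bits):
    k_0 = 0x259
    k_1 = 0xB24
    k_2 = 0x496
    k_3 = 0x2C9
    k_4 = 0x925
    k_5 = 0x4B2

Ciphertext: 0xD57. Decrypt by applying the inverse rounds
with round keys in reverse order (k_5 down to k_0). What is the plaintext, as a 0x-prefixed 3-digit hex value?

0x65D

s_0 = ciphertext = 0xD57
s_1 = InvRound(s_0, k_5) = 0x7E8
s_2 = InvRound(s_1, k_4) = 0x661
s_3 = InvRound(s_2, k_3) = 0xED5
s_4 = InvRound(s_3, k_2) = 0xD78
s_5 = InvRound(s_4, k_1) = 0xBE2
s_6 = InvRound(s_5, k_0) = 0x65D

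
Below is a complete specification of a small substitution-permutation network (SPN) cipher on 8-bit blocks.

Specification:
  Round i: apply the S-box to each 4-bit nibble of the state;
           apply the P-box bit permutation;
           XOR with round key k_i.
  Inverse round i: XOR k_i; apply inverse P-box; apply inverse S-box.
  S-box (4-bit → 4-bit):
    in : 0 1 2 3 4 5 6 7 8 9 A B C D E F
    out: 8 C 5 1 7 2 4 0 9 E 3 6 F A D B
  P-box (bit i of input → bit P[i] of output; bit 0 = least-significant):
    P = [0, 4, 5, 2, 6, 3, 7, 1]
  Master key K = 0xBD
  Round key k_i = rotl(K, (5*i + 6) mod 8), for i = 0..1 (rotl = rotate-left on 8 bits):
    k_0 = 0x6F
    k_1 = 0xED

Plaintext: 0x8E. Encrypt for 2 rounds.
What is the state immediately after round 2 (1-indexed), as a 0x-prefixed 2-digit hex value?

s_0 = plaintext = 0x8E
s_1 = Round(s_0, k_0) = 0x08
s_2 = Round(s_1, k_1) = 0xEA

0xEA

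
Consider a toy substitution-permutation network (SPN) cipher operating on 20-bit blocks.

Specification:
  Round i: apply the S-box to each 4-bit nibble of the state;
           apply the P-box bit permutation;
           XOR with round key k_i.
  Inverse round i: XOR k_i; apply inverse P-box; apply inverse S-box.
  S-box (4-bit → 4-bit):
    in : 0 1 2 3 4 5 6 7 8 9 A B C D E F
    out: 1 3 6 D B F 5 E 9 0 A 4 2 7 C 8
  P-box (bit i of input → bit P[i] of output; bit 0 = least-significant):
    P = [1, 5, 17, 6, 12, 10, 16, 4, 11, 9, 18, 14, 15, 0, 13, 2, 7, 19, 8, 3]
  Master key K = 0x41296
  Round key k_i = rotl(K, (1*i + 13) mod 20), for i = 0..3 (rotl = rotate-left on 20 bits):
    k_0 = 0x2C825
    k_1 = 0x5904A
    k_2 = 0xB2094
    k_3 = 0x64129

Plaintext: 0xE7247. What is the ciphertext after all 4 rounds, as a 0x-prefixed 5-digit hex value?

0x4A2D1

s_0 = plaintext = 0xE7247
s_1 = Round(s_0, k_0) = 0x4FF58
s_2 = Round(s_1, k_1) = 0xCC494
s_3 = Round(s_2, k_2) = 0x36AF7
s_4 = Round(s_3, k_3) = 0x4A2D1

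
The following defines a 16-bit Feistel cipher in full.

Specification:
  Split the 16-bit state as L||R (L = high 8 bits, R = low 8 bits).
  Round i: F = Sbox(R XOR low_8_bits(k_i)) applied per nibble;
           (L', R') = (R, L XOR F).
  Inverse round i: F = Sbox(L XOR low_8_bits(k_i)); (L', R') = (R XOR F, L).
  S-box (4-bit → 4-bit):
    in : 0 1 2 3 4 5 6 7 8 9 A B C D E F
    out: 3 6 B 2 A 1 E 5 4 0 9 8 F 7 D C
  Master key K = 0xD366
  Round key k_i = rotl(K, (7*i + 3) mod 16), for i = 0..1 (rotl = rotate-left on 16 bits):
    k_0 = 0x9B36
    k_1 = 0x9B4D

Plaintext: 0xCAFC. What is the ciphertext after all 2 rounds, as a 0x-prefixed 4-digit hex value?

0x33A1

s_0 = plaintext = 0xCAFC
s_1 = Round(s_0, k_0) = 0xFC33
s_2 = Round(s_1, k_1) = 0x33A1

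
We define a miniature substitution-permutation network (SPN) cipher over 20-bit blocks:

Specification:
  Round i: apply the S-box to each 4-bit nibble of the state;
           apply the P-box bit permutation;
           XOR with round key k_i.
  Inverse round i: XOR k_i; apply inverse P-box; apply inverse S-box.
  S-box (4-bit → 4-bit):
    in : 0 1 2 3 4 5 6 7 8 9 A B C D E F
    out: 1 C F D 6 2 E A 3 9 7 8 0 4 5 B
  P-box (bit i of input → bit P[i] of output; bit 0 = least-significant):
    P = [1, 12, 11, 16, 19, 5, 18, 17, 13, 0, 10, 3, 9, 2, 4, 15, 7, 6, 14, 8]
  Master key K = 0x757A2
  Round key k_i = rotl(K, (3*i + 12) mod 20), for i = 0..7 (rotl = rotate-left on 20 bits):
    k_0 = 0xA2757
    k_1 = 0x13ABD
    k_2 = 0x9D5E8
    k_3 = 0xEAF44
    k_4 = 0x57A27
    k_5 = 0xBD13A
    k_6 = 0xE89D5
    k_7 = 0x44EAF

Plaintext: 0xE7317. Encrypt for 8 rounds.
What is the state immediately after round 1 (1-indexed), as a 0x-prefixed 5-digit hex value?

0xDD3DB

s_0 = plaintext = 0xE7317
s_1 = Round(s_0, k_0) = 0xDD3DB
s_2 = Round(s_1, k_1) = 0x45EA5
s_3 = Round(s_2, k_2) = 0x5A18C
s_4 = Round(s_3, k_3) = 0x6A938
s_5 = Round(s_4, k_4) = 0xB0979
s_6 = Round(s_5, k_5) = 0x8F210
s_7 = Round(s_6, k_6) = 0x82F1A
s_8 = Round(s_7, k_7) = 0x2F470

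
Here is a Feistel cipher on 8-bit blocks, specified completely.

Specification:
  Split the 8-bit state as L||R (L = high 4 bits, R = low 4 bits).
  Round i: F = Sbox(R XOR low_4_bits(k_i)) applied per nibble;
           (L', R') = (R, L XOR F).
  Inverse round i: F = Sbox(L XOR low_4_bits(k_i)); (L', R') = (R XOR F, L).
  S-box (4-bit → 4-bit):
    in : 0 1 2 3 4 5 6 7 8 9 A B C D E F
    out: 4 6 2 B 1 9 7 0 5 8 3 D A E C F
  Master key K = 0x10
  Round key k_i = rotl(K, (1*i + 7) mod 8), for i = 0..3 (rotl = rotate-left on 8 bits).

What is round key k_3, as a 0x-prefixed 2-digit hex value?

K = 0x10
k_0 = rotl(K, (1*0+7) mod 8) = rotl(K, 7) = 0x08
k_1 = rotl(K, (1*1+7) mod 8) = rotl(K, 0) = 0x10
k_2 = rotl(K, (1*2+7) mod 8) = rotl(K, 1) = 0x20
k_3 = rotl(K, (1*3+7) mod 8) = rotl(K, 2) = 0x40

0x40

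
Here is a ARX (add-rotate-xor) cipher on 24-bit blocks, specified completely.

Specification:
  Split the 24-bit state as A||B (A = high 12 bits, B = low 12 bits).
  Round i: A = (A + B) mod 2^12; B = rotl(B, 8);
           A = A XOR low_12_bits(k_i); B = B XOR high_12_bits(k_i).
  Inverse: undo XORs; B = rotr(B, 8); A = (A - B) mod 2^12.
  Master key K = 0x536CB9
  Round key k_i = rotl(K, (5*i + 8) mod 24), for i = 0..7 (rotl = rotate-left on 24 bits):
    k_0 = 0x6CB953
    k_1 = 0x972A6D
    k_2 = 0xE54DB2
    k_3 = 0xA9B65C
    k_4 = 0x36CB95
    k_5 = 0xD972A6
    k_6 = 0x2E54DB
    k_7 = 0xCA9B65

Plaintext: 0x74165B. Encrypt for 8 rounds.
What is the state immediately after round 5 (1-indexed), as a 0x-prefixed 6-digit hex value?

0x8C8A23

s_0 = plaintext = 0x74165B
s_1 = Round(s_0, k_0) = 0x4CFDAE
s_2 = Round(s_1, k_1) = 0x8107A8
s_3 = Round(s_2, k_2) = 0x20A62E
s_4 = Round(s_3, k_3) = 0xE644F9
s_5 = Round(s_4, k_4) = 0x8C8A23
s_6 = Round(s_5, k_5) = 0x04DE35
s_7 = Round(s_6, k_6) = 0xA59706
s_8 = Round(s_7, k_7) = 0xA3AAD9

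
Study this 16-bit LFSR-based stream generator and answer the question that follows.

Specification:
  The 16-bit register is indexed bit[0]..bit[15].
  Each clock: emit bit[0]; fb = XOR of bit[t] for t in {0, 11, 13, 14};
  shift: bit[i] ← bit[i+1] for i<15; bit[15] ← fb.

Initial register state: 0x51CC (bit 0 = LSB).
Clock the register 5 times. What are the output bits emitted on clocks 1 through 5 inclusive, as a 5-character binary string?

reg_0 = 0x51CC
clock 1: out=0, reg = 0xA8E6
clock 2: out=0, reg = 0x5473
clock 3: out=1, reg = 0x2A39
clock 4: out=1, reg = 0x951C
clock 5: out=0, reg = 0x4A8E

00110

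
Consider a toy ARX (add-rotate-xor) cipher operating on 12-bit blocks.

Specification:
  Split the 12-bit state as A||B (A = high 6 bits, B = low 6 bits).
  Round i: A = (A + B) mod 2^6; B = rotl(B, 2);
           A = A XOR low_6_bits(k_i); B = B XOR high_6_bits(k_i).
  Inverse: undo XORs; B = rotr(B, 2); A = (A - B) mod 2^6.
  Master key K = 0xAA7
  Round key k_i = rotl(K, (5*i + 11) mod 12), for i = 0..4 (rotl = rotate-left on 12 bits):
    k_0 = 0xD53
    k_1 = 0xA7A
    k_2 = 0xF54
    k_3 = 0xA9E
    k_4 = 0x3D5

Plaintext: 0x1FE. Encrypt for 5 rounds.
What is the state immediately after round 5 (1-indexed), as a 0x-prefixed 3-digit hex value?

0x8EB

s_0 = plaintext = 0x1FE
s_1 = Round(s_0, k_0) = 0x58E
s_2 = Round(s_1, k_1) = 0x791
s_3 = Round(s_2, k_2) = 0xEF8
s_4 = Round(s_3, k_3) = 0xB49
s_5 = Round(s_4, k_4) = 0x8EB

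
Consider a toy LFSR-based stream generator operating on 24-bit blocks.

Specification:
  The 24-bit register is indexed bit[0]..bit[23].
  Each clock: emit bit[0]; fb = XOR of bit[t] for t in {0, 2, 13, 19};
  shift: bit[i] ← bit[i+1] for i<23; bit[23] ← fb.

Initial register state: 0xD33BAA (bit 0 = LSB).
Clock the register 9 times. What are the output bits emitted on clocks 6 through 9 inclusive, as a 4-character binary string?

reg_0 = 0xD33BAA
clock 1: out=0, reg = 0xE99DD5
clock 2: out=1, reg = 0xF4CEEA
clock 3: out=0, reg = 0x7A6775
clock 4: out=1, reg = 0x3D33BA
clock 5: out=0, reg = 0x1E99DD
clock 6: out=1, reg = 0x8F4CEE
clock 7: out=0, reg = 0x47A677
clock 8: out=1, reg = 0xA3D33B
clock 9: out=1, reg = 0xD1E99D

1011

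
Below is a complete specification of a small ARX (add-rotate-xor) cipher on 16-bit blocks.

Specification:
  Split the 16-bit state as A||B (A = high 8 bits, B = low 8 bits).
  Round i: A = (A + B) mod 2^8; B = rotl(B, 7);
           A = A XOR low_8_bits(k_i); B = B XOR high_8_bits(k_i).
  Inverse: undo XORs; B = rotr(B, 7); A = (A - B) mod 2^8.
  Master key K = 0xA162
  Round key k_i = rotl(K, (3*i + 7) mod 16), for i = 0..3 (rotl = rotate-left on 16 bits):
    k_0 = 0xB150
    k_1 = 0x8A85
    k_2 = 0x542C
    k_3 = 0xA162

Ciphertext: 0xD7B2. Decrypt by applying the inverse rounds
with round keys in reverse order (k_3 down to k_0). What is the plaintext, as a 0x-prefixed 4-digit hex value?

s_0 = ciphertext = 0xD7B2
s_1 = InvRound(s_0, k_3) = 0x8F26
s_2 = InvRound(s_1, k_2) = 0xBFE4
s_3 = InvRound(s_2, k_1) = 0x5EDC
s_4 = InvRound(s_3, k_0) = 0x34DA

0x34DA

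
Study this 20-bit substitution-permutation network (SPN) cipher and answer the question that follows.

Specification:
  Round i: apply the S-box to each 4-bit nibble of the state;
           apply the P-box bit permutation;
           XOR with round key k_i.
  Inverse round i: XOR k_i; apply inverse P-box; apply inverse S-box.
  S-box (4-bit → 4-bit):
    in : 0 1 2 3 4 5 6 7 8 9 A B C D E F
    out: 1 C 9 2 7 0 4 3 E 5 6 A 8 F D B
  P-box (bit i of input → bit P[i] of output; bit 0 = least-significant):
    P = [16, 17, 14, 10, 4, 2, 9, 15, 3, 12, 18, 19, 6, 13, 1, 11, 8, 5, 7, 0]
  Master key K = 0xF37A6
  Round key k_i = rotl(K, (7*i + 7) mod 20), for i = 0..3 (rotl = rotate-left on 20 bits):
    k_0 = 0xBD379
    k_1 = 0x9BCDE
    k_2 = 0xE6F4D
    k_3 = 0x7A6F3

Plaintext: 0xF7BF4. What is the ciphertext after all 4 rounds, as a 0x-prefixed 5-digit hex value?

s_0 = plaintext = 0xF7BF4
s_1 = Round(s_0, k_0) = 0x0220C
s_2 = Round(s_1, k_1) = 0x1B186
s_3 = Round(s_2, k_2) = 0x285C8
s_4 = Round(s_3, k_3) = 0x54BF0

0x54BF0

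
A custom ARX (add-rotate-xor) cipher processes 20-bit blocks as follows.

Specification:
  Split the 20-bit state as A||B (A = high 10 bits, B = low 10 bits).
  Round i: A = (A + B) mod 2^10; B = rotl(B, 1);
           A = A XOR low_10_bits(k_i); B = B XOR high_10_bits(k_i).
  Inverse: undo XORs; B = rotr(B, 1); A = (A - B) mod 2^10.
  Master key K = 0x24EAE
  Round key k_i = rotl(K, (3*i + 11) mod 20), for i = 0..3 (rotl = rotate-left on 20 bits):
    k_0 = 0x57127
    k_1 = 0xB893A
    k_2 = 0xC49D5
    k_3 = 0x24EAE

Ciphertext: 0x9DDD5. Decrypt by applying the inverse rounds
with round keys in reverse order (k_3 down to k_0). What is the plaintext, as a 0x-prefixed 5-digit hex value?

s_0 = ciphertext = 0x9DDD5
s_1 = InvRound(s_0, k_3) = 0x0D8A3
s_2 = InvRound(s_1, k_2) = 0x82FD8
s_3 = InvRound(s_2, k_1) = 0xA509D
s_4 = InvRound(s_3, k_0) = 0x34EE0

0x34EE0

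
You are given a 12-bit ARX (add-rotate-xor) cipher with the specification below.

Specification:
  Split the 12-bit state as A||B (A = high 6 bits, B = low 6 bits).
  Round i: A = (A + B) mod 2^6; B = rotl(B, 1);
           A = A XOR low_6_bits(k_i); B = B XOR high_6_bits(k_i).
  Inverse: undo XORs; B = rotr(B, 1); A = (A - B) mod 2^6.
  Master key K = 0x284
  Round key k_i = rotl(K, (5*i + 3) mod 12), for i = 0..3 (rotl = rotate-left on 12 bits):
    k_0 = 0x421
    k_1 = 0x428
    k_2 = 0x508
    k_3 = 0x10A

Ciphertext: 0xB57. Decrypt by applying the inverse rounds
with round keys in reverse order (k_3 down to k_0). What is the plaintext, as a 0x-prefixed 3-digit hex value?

0xD63

s_0 = ciphertext = 0xB57
s_1 = InvRound(s_0, k_3) = 0xFA9
s_2 = InvRound(s_1, k_2) = 0xE3E
s_3 = InvRound(s_2, k_1) = 0xE57
s_4 = InvRound(s_3, k_0) = 0xD63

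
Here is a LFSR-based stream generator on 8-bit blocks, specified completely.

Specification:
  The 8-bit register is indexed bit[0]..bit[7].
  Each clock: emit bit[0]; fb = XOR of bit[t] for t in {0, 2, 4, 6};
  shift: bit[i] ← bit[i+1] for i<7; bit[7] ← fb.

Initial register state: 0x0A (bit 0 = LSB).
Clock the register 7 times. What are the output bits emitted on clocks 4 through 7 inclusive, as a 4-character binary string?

1000

reg_0 = 0x0A
clock 1: out=0, reg = 0x05
clock 2: out=1, reg = 0x02
clock 3: out=0, reg = 0x01
clock 4: out=1, reg = 0x80
clock 5: out=0, reg = 0x40
clock 6: out=0, reg = 0xA0
clock 7: out=0, reg = 0x50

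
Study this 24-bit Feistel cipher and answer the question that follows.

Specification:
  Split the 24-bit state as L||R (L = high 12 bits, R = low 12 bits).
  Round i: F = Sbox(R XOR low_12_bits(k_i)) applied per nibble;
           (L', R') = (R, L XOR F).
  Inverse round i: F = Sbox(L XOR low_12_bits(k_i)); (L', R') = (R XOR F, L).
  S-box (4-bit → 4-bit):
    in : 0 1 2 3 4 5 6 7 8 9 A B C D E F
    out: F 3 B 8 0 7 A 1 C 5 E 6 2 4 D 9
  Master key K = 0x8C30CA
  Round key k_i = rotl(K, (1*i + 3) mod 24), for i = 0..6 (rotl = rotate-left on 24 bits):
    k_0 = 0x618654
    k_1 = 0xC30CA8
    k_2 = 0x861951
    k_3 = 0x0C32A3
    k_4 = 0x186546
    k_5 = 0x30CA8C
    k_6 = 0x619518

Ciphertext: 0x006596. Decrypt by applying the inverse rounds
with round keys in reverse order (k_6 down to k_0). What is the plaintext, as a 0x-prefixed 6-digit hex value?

s_0 = ciphertext = 0x006596
s_1 = InvRound(s_0, k_6) = 0x2AB006
s_2 = InvRound(s_1, k_5) = 0xCB72AB
s_3 = InvRound(s_2, k_4) = 0x738CB7
s_4 = InvRound(s_3, k_3) = 0xBE1738
s_5 = InvRound(s_4, k_2) = 0xC57BE1
s_6 = InvRound(s_5, k_1) = 0x478C57
s_7 = InvRound(s_6, k_0) = 0x7E5478

0x7E5478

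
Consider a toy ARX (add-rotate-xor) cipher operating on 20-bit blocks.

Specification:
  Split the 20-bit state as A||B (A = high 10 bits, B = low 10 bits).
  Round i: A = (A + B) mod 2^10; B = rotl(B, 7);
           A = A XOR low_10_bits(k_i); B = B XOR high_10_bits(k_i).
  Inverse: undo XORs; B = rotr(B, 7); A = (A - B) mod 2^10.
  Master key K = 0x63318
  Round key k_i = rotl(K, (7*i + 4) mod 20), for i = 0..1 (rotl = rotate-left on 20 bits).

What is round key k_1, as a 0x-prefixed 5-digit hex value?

0x8C319

K = 0x63318
k_0 = rotl(K, (7*0+4) mod 20) = rotl(K, 4) = 0x33186
k_1 = rotl(K, (7*1+4) mod 20) = rotl(K, 11) = 0x8C319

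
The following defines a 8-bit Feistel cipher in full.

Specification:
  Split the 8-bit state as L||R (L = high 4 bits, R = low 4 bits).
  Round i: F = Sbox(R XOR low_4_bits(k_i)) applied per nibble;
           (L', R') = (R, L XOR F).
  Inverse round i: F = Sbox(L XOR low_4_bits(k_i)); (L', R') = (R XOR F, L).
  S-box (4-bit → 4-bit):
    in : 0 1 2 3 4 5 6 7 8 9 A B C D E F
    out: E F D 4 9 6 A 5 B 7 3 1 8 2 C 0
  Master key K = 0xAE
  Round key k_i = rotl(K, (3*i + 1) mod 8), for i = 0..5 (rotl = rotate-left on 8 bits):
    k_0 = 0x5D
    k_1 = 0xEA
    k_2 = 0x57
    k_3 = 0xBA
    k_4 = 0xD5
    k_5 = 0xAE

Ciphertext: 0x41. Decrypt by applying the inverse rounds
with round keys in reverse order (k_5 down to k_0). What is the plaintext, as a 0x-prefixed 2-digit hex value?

0xCE

s_0 = ciphertext = 0x41
s_1 = InvRound(s_0, k_5) = 0x24
s_2 = InvRound(s_1, k_4) = 0x12
s_3 = InvRound(s_2, k_3) = 0x31
s_4 = InvRound(s_3, k_2) = 0x83
s_5 = InvRound(s_4, k_1) = 0xE8
s_6 = InvRound(s_5, k_0) = 0xCE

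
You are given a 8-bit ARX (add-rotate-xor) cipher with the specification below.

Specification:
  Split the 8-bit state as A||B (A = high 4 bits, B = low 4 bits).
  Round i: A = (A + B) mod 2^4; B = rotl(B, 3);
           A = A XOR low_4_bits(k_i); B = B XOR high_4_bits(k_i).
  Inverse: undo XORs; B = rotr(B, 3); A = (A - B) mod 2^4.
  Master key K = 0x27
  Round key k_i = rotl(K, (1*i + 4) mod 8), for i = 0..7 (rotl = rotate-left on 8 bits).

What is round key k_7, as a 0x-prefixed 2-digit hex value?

0x39

K = 0x27
k_0 = rotl(K, (1*0+4) mod 8) = rotl(K, 4) = 0x72
k_1 = rotl(K, (1*1+4) mod 8) = rotl(K, 5) = 0xE4
k_2 = rotl(K, (1*2+4) mod 8) = rotl(K, 6) = 0xC9
k_3 = rotl(K, (1*3+4) mod 8) = rotl(K, 7) = 0x93
k_4 = rotl(K, (1*4+4) mod 8) = rotl(K, 0) = 0x27
k_5 = rotl(K, (1*5+4) mod 8) = rotl(K, 1) = 0x4E
k_6 = rotl(K, (1*6+4) mod 8) = rotl(K, 2) = 0x9C
k_7 = rotl(K, (1*7+4) mod 8) = rotl(K, 3) = 0x39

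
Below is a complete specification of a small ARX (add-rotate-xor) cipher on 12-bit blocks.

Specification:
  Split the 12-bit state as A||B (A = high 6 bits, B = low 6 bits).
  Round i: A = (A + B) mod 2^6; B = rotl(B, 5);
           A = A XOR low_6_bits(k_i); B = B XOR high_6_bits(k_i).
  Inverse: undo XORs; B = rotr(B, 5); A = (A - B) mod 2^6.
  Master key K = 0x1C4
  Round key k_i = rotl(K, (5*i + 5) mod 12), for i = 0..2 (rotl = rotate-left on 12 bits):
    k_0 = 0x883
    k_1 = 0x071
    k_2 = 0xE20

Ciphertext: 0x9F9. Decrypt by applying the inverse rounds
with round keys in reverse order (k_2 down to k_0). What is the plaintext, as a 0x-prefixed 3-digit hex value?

s_0 = ciphertext = 0x9F9
s_1 = InvRound(s_0, k_2) = 0x142
s_2 = InvRound(s_1, k_1) = 0xB86
s_3 = InvRound(s_2, k_0) = 0x909

0x909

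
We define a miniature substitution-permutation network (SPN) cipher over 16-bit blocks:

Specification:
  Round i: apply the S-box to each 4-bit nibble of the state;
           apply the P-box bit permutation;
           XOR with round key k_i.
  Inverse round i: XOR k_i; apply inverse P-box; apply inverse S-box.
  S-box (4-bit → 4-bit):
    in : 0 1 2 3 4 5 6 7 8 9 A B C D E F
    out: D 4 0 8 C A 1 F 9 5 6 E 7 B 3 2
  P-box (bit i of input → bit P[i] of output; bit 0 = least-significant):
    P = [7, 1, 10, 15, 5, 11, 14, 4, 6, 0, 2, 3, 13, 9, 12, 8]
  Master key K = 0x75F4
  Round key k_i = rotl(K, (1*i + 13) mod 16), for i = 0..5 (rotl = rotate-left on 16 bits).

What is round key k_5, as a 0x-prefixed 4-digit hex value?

0xD7D1

K = 0x75F4
k_0 = rotl(K, (1*0+13) mod 16) = rotl(K, 13) = 0x8EBE
k_1 = rotl(K, (1*1+13) mod 16) = rotl(K, 14) = 0x1D7D
k_2 = rotl(K, (1*2+13) mod 16) = rotl(K, 15) = 0x3AFA
k_3 = rotl(K, (1*3+13) mod 16) = rotl(K, 0) = 0x75F4
k_4 = rotl(K, (1*4+13) mod 16) = rotl(K, 1) = 0xEBE8
k_5 = rotl(K, (1*5+13) mod 16) = rotl(K, 2) = 0xD7D1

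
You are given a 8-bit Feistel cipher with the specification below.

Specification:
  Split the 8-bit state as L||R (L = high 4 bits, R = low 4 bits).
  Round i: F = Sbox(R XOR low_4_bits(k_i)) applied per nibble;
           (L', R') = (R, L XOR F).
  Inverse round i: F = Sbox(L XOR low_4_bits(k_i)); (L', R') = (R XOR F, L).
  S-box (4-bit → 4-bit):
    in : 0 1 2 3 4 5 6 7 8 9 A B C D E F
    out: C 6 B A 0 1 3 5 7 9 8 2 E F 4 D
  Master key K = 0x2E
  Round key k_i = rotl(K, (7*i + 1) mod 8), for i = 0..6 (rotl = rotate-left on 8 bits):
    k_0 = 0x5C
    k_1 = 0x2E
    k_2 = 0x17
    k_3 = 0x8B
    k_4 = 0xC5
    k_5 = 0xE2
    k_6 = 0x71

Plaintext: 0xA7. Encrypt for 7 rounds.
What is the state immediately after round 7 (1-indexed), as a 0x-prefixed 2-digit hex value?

0x8C

s_0 = plaintext = 0xA7
s_1 = Round(s_0, k_0) = 0x78
s_2 = Round(s_1, k_1) = 0x84
s_3 = Round(s_2, k_2) = 0x42
s_4 = Round(s_3, k_3) = 0x2D
s_5 = Round(s_4, k_4) = 0xD5
s_6 = Round(s_5, k_5) = 0x58
s_7 = Round(s_6, k_6) = 0x8C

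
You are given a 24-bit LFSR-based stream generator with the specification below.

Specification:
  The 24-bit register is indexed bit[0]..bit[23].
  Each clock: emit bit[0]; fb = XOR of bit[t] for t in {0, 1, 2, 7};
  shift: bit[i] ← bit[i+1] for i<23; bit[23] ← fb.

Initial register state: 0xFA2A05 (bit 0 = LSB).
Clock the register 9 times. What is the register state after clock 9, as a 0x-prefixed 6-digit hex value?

reg_0 = 0xFA2A05
clock 1: out=1, reg = 0x7D1502
clock 2: out=0, reg = 0xBE8A81
clock 3: out=1, reg = 0x5F4540
clock 4: out=0, reg = 0x2FA2A0
clock 5: out=0, reg = 0x97D150
clock 6: out=0, reg = 0x4BE8A8
clock 7: out=0, reg = 0xA5F454
clock 8: out=0, reg = 0xD2FA2A
clock 9: out=0, reg = 0xE97D15

0xE97D15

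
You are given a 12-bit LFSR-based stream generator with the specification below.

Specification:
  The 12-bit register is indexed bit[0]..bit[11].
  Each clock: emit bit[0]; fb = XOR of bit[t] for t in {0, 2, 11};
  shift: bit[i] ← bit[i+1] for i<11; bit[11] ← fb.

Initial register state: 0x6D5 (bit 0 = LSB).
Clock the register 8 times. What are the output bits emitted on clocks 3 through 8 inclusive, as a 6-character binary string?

101011

reg_0 = 0x6D5
clock 1: out=1, reg = 0x36A
clock 2: out=0, reg = 0x1B5
clock 3: out=1, reg = 0x0DA
clock 4: out=0, reg = 0x06D
clock 5: out=1, reg = 0x036
clock 6: out=0, reg = 0x81B
clock 7: out=1, reg = 0x40D
clock 8: out=1, reg = 0x206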